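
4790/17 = 4790/17  =  281.76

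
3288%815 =28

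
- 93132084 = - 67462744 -25669340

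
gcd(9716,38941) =7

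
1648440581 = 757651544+890789037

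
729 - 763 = - 34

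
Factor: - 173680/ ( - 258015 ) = 208/309 = 2^4*3^( - 1 )*13^1*103^( - 1 )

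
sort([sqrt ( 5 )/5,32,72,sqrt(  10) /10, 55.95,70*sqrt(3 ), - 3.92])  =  [ - 3.92,sqrt( 10) /10,sqrt(5) /5,32,55.95,72 , 70*sqrt(3) ] 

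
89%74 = 15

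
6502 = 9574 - 3072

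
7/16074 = 7/16074= 0.00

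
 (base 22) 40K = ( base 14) 9DA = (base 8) 3644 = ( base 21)493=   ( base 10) 1956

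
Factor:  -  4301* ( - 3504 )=15070704=2^4* 3^1*11^1 * 17^1*23^1 * 73^1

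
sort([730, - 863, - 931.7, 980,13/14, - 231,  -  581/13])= [ - 931.7, - 863, - 231,- 581/13,  13/14, 730, 980 ]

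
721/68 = 721/68 = 10.60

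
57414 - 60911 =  - 3497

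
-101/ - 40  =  101/40 = 2.52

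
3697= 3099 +598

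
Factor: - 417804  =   - 2^2*3^1*37^1 * 941^1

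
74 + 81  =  155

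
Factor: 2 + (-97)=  -5^1 * 19^1 = - 95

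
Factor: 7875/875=9= 3^2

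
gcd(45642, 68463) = 22821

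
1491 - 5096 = - 3605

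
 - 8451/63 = -135 + 6/7  =  - 134.14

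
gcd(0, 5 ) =5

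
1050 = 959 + 91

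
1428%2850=1428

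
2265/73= 31 + 2/73 = 31.03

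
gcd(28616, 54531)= 73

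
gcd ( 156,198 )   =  6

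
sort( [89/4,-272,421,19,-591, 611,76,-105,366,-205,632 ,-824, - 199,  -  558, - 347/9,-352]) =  [  -  824,  -  591,- 558, - 352 ,-272, - 205, - 199, - 105,  -  347/9, 19,89/4, 76,366,421 , 611 , 632 ] 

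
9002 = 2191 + 6811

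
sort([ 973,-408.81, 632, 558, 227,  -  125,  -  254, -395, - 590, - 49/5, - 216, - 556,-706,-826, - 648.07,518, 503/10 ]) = [-826,-706 ,-648.07, - 590,-556, - 408.81, - 395,-254,  -  216, - 125, - 49/5,503/10, 227 , 518, 558, 632, 973] 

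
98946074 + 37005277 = 135951351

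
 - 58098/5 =- 11620 + 2/5 = - 11619.60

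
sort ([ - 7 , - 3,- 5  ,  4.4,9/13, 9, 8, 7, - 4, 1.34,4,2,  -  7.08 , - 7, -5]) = [ - 7.08, - 7,-7, - 5, -5, - 4,-3 , 9/13,1.34,2,4,4.4,7, 8,  9] 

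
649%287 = 75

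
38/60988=19/30494  =  0.00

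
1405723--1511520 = 2917243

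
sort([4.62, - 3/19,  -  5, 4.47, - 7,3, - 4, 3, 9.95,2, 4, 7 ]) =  [ - 7,-5, - 4, - 3/19,2, 3,3  ,  4,  4.47,  4.62, 7, 9.95]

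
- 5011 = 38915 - 43926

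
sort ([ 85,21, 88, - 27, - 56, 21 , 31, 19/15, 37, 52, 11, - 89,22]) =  [ - 89, - 56, - 27 , 19/15, 11,21, 21,22,31,37,52,85,88]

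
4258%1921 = 416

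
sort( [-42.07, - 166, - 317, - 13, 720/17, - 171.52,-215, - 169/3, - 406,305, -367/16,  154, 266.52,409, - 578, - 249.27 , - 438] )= [ - 578, - 438,-406,-317, -249.27,-215, - 171.52,- 166, - 169/3, - 42.07, - 367/16, - 13,720/17, 154,266.52,305, 409]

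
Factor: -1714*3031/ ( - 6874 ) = 371081/491= 433^1*491^ ( - 1)*857^1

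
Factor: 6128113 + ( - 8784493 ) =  - 2^2*3^1*5^1 * 44273^1 = -2656380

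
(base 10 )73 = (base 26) 2l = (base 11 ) 67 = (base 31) 2b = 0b1001001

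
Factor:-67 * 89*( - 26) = 155038 = 2^1*13^1 *67^1*89^1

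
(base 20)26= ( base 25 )1l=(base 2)101110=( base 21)24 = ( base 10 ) 46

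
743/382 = 743/382 = 1.95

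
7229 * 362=2616898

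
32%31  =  1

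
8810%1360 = 650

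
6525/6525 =1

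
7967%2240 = 1247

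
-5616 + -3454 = - 9070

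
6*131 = 786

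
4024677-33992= 3990685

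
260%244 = 16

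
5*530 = 2650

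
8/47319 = 8/47319 = 0.00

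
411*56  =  23016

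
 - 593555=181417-774972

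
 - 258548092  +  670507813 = 411959721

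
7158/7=7158/7 = 1022.57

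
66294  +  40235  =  106529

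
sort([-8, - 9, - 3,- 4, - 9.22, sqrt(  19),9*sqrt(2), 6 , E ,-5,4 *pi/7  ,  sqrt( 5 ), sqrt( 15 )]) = [ - 9.22, - 9,-8, - 5, - 4 , - 3, 4*pi/7, sqrt(5),E,sqrt(15 ) , sqrt(19), 6,9*sqrt( 2 ) ]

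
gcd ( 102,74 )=2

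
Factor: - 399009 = -3^1*13^2*787^1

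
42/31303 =42/31303 = 0.00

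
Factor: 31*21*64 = 41664 = 2^6*3^1*7^1*31^1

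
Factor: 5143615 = 5^1*293^1*3511^1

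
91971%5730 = 291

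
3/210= 1/70 = 0.01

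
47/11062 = 47/11062 = 0.00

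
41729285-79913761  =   -38184476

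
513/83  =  513/83 = 6.18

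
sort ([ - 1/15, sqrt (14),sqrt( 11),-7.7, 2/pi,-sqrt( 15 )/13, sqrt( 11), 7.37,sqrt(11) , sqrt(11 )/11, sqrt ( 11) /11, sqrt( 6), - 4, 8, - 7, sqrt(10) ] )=[ - 7.7,  -  7, - 4,-sqrt( 15) /13, -1/15, sqrt(11 )/11, sqrt( 11)/11 , 2/pi, sqrt( 6 ), sqrt( 10 ), sqrt (11),sqrt (11), sqrt ( 11 ), sqrt (14 ), 7.37 , 8] 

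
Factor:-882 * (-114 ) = 100548 = 2^2*3^3*7^2*19^1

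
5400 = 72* 75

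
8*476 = 3808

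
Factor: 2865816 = 2^3*3^2*53^1*751^1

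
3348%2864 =484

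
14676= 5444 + 9232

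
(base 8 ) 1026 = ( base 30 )ho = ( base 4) 20112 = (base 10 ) 534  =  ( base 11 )446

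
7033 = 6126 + 907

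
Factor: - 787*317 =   -  249479   =  - 317^1*787^1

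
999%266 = 201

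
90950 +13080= 104030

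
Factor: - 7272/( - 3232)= 9/4 =2^( - 2)*3^2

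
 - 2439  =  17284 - 19723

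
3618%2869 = 749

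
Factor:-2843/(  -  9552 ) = 2^( - 4)*3^(-1)*199^(  -  1) * 2843^1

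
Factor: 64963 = 167^1 * 389^1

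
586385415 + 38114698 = 624500113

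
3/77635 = 3/77635=0.00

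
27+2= 29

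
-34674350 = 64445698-99120048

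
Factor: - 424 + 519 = 5^1 * 19^1 = 95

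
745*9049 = 6741505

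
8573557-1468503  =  7105054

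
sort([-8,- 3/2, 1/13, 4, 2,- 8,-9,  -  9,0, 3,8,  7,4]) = [ - 9,  -  9,  -  8,  -  8 , - 3/2,0,1/13,2, 3, 4,4,  7,8]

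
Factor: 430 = 2^1* 5^1 * 43^1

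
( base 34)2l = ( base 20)49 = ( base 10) 89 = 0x59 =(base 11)81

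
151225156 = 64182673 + 87042483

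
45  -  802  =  -757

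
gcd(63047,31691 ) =67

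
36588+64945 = 101533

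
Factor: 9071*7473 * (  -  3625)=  - 245729988375 = - 3^1 * 5^3*29^1*47^2*53^1 * 193^1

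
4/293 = 4/293 = 0.01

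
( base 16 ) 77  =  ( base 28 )47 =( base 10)119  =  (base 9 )142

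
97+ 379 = 476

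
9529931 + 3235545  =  12765476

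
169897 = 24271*7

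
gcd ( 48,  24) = 24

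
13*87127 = 1132651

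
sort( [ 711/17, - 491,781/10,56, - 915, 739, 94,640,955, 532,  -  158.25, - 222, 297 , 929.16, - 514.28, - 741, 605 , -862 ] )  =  [ - 915,-862, - 741, - 514.28, - 491, - 222, - 158.25, 711/17, 56,781/10, 94,  297, 532,605, 640, 739, 929.16, 955 ] 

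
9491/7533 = 1 + 1958/7533 = 1.26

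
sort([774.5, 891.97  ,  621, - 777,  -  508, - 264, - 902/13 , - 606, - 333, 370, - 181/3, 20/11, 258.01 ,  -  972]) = [ - 972, - 777, - 606,-508,-333 ,-264, - 902/13,-181/3, 20/11,258.01, 370, 621,774.5, 891.97] 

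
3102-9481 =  - 6379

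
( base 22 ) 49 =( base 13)76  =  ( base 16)61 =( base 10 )97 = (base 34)2t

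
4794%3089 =1705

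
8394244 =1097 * 7652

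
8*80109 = 640872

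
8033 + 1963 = 9996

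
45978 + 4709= 50687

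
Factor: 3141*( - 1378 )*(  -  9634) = 41698822932 = 2^2*3^2*13^1*53^1*349^1*4817^1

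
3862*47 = 181514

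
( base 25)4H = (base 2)1110101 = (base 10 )117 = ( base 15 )7c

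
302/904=151/452 = 0.33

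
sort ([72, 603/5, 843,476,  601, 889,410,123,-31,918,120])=[ - 31 , 72, 120, 603/5,  123, 410,  476,601,843,889,918 ]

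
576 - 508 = 68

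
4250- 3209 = 1041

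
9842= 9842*1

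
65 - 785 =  - 720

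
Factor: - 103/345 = - 3^ ( - 1 )*5^ ( - 1)*23^( - 1)*103^1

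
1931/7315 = 1931/7315 = 0.26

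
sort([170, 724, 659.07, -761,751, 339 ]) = [  -  761,170, 339, 659.07, 724, 751 ]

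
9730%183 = 31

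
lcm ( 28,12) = 84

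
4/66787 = 4/66787=0.00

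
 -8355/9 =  - 2785/3 = -928.33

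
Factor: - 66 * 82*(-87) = 2^2 * 3^2*11^1 * 29^1 *41^1 = 470844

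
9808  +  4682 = 14490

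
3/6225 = 1/2075 = 0.00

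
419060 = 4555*92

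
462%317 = 145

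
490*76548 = 37508520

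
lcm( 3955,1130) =7910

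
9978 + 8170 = 18148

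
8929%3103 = 2723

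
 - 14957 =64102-79059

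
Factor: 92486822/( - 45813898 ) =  - 13^( - 1 ) * 2741^1 * 16871^1*1762073^( - 1 )=- 46243411/22906949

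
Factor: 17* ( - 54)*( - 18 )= 16524 = 2^2 * 3^5 * 17^1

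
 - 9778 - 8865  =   - 18643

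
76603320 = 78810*972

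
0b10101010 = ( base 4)2222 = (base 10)170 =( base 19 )8i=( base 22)7g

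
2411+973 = 3384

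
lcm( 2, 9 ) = 18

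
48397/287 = 48397/287 = 168.63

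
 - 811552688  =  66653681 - 878206369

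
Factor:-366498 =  -2^1*3^3*11^1*617^1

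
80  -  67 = 13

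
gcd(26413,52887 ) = 61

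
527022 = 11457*46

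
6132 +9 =6141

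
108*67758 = 7317864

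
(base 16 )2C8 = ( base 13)42A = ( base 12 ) 4B4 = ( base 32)m8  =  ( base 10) 712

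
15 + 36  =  51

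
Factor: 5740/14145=2^2*3^( -1 )*7^1*23^ ( - 1 ) = 28/69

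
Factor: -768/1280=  - 3/5 = -3^1*5^(-1 ) 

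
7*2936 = 20552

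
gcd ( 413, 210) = 7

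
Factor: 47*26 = 1222 = 2^1 * 13^1*47^1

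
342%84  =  6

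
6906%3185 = 536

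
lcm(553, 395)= 2765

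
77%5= 2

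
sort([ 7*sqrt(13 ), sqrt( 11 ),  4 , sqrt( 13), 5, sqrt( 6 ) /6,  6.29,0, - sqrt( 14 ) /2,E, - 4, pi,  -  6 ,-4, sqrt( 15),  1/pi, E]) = [ - 6,-4, - 4, - sqrt(14 ) /2, 0,  1/pi,sqrt( 6)/6,E, E,pi, sqrt( 11 ), sqrt( 13 ),sqrt( 15), 4,5, 6.29, 7*sqrt( 13)]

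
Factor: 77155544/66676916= 2^1*332567^1*574801^ ( - 1 ) =665134/574801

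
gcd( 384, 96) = 96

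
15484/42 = 1106/3  =  368.67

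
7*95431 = 668017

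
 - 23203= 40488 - 63691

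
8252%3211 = 1830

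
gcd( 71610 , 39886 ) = 154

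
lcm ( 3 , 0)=0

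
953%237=5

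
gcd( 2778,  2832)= 6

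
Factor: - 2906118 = -2^1*3^4*17939^1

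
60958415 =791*77065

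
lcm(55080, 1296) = 110160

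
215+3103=3318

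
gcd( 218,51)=1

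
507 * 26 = 13182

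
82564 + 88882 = 171446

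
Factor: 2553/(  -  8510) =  - 3/10 = - 2^ (- 1)*3^1* 5^( - 1 )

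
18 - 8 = 10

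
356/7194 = 178/3597  =  0.05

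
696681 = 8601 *81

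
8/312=1/39 = 0.03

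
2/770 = 1/385 = 0.00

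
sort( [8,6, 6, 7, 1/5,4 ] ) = [ 1/5, 4,6,6, 7,8 ]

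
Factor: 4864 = 2^8*19^1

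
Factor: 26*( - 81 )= - 2106= - 2^1*3^4*13^1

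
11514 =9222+2292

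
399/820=399/820 = 0.49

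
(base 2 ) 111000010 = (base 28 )g2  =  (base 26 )h8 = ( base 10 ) 450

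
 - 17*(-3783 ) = 64311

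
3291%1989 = 1302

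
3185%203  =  140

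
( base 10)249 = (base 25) 9o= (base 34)7b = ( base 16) f9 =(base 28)8P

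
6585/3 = 2195 = 2195.00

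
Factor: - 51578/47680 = -2^( - 5 )*5^( - 1) *17^1 * 37^1 * 41^1 *149^(- 1)  =  - 25789/23840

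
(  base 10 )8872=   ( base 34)7mw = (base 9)13147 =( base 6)105024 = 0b10001010101000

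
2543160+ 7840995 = 10384155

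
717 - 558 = 159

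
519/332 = 519/332 = 1.56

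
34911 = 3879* 9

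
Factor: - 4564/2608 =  - 2^(  -  2) * 7^1=-  7/4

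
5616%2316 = 984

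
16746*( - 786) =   -  13162356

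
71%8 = 7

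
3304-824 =2480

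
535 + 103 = 638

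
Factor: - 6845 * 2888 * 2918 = - 2^4*5^1*19^2*37^2 * 1459^1  =  - 57684074480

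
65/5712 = 65/5712 = 0.01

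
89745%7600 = 6145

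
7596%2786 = 2024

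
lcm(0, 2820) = 0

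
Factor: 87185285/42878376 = 2^( - 3 )*3^( - 3)*5^1*11^1*109^1*179^( -1 )*1109^( - 1)*14543^1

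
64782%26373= 12036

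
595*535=318325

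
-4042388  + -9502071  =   - 13544459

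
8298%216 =90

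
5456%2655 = 146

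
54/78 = 9/13 =0.69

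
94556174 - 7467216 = 87088958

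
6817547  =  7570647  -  753100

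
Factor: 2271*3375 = 3^4*5^3* 757^1 = 7664625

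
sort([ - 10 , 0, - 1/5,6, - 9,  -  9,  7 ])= [  -  10,  -  9,  -  9, - 1/5, 0, 6, 7]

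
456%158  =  140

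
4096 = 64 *64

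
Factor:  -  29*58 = -1682 = -2^1*29^2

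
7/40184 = 7/40184 = 0.00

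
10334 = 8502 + 1832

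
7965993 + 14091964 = 22057957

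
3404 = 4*851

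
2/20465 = 2/20465 = 0.00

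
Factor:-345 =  - 3^1*5^1*23^1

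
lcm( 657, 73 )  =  657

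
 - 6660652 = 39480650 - 46141302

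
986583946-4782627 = 981801319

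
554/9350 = 277/4675 = 0.06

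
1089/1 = 1089 = 1089.00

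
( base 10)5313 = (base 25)8cd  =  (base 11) 3AA0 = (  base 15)1893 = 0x14c1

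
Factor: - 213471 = - 3^2*23719^1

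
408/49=8 + 16/49 = 8.33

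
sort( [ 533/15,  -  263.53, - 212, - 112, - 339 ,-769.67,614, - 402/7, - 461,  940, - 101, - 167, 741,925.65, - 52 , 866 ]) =[ - 769.67, - 461 , - 339, - 263.53, - 212, - 167, - 112 , - 101, - 402/7,-52, 533/15 , 614, 741, 866, 925.65,940] 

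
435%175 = 85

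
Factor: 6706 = 2^1*7^1*479^1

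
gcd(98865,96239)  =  13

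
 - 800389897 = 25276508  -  825666405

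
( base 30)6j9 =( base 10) 5979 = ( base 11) 4546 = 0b1011101011011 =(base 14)2271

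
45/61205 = 9/12241 = 0.00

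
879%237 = 168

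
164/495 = 164/495 = 0.33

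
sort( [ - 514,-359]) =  [ - 514, - 359]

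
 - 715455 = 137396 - 852851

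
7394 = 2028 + 5366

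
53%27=26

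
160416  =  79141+81275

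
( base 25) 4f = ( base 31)3M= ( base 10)115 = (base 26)4b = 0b1110011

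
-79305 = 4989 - 84294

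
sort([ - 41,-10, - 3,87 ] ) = [ - 41, -10 , - 3,  87 ]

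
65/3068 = 5/236  =  0.02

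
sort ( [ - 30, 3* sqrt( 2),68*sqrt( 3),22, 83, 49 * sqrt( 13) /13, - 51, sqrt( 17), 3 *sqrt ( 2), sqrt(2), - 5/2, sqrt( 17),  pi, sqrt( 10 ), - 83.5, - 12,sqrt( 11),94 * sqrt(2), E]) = [ - 83.5,-51,- 30, - 12,-5/2, sqrt( 2 ), E, pi, sqrt(10), sqrt( 11) , sqrt(17) , sqrt(17),  3*sqrt( 2),3  *sqrt( 2 ),49*sqrt( 13)/13,22,83, 68*sqrt(3 ), 94 * sqrt(2)] 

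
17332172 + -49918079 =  - 32585907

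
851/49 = 17 + 18/49 = 17.37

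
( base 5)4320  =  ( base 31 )IR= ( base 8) 1111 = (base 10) 585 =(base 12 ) 409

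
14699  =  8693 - -6006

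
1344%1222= 122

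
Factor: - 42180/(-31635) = 4/3 = 2^2*3^(  -  1 )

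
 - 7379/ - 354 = 20 + 299/354 = 20.84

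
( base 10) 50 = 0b110010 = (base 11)46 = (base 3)1212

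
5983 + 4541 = 10524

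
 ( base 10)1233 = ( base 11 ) A21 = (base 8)2321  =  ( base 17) 449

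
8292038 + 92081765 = 100373803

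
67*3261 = 218487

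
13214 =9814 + 3400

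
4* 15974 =63896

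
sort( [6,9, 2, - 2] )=[ - 2, 2, 6,9]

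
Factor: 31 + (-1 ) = 30 =2^1*3^1*5^1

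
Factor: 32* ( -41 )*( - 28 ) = 36736 = 2^7*7^1 * 41^1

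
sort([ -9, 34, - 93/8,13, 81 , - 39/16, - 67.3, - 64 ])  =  [ - 67.3, - 64, - 93/8, - 9, - 39/16,13,34,81] 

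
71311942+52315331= 123627273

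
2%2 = 0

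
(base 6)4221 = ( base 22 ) 1L3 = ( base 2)1110110101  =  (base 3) 1022011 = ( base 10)949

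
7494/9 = 832 + 2/3  =  832.67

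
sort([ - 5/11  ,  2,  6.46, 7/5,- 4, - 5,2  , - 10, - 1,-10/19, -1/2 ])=[-10, - 5, - 4, - 1, -10/19,-1/2, - 5/11,7/5,2, 2, 6.46 ]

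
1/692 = 1/692= 0.00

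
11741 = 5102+6639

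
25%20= 5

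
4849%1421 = 586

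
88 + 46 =134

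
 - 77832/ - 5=77832/5  =  15566.40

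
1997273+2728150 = 4725423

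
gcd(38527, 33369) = 1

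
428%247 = 181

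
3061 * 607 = 1858027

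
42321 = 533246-490925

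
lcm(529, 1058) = 1058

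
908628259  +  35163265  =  943791524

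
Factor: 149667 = 3^1 * 7^1*7127^1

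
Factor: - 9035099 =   -  1913^1*4723^1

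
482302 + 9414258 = 9896560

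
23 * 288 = 6624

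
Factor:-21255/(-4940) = 2^ ( - 2 ) *3^1*19^(  -  1)*109^1  =  327/76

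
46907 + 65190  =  112097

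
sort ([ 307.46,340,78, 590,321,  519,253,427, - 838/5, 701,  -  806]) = [ - 806,- 838/5,78,  253,307.46,321,340,427,519,590, 701 ] 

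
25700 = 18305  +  7395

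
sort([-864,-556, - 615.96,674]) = [ - 864, - 615.96, - 556,  674]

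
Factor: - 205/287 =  -5^1*7^( -1) =-5/7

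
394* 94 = 37036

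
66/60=1+1/10 = 1.10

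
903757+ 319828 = 1223585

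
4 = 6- 2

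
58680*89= 5222520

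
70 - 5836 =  - 5766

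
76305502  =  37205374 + 39100128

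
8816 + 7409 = 16225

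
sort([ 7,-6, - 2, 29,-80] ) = [ - 80, - 6, - 2,7,29 ]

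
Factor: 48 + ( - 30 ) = 2^1*3^2 = 18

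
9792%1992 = 1824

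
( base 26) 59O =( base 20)91i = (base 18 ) B42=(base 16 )E36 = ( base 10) 3638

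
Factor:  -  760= -2^3*5^1*19^1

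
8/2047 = 8/2047 =0.00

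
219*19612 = 4295028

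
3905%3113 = 792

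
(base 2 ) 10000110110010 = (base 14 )3202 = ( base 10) 8626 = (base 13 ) 3C07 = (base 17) 1CE7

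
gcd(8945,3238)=1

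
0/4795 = 0 = 0.00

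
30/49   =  30/49 = 0.61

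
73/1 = 73 = 73.00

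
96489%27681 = 13446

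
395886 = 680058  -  284172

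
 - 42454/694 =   -  62 + 287/347 = - 61.17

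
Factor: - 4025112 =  - 2^3*3^1 *7^1 * 13^1*19^1*97^1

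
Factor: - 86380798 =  - 2^1*7^1*6170057^1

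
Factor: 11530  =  2^1*5^1*1153^1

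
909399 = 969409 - 60010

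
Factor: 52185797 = 52185797^1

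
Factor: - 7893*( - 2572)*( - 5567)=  - 2^2*3^2 * 19^1 * 293^1*643^1 * 877^1 = - 113014531332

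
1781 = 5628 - 3847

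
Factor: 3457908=2^2*3^2*96053^1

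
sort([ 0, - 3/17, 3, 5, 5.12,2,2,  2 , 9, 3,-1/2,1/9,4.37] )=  [-1/2, - 3/17,0,1/9,  2,2, 2, 3,3,4.37, 5,5.12, 9]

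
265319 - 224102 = 41217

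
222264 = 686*324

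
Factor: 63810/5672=2^( - 2)* 3^2*5^1 = 45/4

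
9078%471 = 129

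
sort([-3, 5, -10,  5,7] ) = [ - 10 , - 3 , 5, 5,7]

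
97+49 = 146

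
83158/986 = 41579/493= 84.34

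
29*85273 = 2472917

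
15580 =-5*( - 3116 ) 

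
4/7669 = 4/7669=0.00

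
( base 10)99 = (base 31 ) 36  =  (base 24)43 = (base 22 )4b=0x63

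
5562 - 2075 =3487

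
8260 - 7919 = 341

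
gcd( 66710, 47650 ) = 9530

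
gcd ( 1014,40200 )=6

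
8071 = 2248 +5823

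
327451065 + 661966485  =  989417550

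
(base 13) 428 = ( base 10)710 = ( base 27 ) q8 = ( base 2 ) 1011000110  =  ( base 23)17k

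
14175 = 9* 1575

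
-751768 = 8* (  -  93971)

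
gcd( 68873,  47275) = 1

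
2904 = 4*726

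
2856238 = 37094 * 77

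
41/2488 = 41/2488 = 0.02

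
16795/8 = 16795/8 = 2099.38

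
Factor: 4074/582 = 7^1 = 7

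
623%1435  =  623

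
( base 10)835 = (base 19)25i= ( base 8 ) 1503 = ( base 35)nu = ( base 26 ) 163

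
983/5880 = 983/5880 =0.17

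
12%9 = 3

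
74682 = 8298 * 9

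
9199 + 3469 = 12668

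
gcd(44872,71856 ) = 8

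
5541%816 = 645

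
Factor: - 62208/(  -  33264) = 2^4*3^2 * 7^( - 1 )  *  11^(-1) = 144/77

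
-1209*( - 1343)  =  1623687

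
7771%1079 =218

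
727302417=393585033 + 333717384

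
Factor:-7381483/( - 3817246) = 2^( - 1 )*47^( - 1 )*40609^(-1)*7381483^1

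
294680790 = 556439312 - 261758522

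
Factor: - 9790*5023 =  -2^1*5^1*11^1 * 89^1*5023^1 = - 49175170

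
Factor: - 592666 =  - 2^1*  37^1*8009^1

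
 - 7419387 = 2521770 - 9941157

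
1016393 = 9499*107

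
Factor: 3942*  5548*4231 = 92532883896 = 2^3*3^3*19^1*73^2*4231^1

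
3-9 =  - 6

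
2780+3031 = 5811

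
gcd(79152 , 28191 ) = 3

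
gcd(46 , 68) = 2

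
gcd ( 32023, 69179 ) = 1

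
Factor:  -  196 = - 2^2*7^2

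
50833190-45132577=5700613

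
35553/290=122 + 173/290 = 122.60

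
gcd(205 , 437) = 1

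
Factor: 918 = 2^1*3^3*17^1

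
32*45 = 1440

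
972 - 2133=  - 1161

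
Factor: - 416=-2^5*  13^1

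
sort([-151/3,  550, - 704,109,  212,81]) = [-704, - 151/3,81,109, 212,550]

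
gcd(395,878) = 1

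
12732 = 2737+9995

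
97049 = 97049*1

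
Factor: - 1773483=- 3^1 * 591161^1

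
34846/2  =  17423 =17423.00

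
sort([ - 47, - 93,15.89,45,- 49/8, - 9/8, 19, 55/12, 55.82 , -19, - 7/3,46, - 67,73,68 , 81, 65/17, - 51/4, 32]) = [ - 93, - 67, - 47, - 19, - 51/4, - 49/8, - 7/3, - 9/8,65/17,55/12,15.89,19,32, 45,46,55.82,68,73, 81 ]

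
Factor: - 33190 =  - 2^1*5^1* 3319^1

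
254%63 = 2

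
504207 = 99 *5093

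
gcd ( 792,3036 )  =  132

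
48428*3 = 145284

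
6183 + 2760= 8943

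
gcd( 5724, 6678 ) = 954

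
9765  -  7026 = 2739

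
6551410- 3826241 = 2725169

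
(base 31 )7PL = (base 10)7523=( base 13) 3569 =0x1D63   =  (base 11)571A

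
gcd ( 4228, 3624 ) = 604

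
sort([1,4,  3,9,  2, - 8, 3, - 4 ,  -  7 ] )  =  [ - 8,- 7,  -  4,1, 2 , 3, 3, 4, 9] 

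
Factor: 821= 821^1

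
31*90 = 2790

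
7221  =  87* 83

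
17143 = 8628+8515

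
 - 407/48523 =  - 1 + 48116/48523=- 0.01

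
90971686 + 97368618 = 188340304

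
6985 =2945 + 4040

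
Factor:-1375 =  - 5^3 * 11^1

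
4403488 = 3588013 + 815475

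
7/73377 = 7/73377 = 0.00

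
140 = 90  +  50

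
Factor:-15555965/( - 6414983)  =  5^1*19^1  *41^( - 1)*47^( - 1)*373^1*439^1*3329^( - 1 )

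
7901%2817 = 2267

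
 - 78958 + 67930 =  - 11028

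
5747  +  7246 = 12993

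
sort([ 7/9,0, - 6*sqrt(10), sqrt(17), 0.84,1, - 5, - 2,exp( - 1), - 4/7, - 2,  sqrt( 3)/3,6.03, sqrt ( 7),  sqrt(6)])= [ - 6*sqrt(10) , - 5,-2, - 2, - 4/7, 0,exp( - 1), sqrt( 3 ) /3, 7/9,  0.84,1, sqrt(6 ), sqrt( 7 ), sqrt(17),6.03 ]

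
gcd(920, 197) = 1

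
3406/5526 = 1703/2763 = 0.62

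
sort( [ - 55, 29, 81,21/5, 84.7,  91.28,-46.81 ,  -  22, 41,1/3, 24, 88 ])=[ - 55, - 46.81, - 22, 1/3, 21/5,24, 29, 41, 81,84.7, 88,91.28 ] 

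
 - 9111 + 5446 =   -  3665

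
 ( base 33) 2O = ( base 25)3f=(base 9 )110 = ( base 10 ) 90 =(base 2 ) 1011010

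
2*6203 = 12406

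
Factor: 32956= 2^2*7^1*11^1*107^1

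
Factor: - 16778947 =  - 16778947^1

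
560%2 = 0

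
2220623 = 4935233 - 2714610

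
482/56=8 + 17/28 = 8.61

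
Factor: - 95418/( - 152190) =3^2*5^(-1 )*31^1 * 89^( - 1 )  =  279/445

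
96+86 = 182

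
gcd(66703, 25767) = 7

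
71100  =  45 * 1580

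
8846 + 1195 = 10041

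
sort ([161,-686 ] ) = [ - 686,161 ] 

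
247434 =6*41239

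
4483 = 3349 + 1134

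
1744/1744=1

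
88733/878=88733/878= 101.06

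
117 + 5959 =6076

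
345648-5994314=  - 5648666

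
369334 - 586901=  - 217567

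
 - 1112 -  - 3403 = 2291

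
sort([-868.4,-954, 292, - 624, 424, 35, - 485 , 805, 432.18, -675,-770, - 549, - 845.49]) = [-954,-868.4, - 845.49,-770, - 675, - 624,- 549, - 485, 35,292, 424, 432.18,  805 ]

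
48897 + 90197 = 139094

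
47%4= 3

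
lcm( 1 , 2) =2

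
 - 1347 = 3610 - 4957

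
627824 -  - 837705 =1465529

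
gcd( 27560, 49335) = 65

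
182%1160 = 182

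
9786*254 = 2485644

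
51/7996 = 51/7996= 0.01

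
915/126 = 7 + 11/42 = 7.26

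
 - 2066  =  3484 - 5550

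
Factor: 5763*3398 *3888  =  2^5* 3^6*17^1*113^1*1699^1=76137436512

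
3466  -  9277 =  - 5811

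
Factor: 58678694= 2^1*569^1*51563^1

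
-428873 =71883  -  500756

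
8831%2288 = 1967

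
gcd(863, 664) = 1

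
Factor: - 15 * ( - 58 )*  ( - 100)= - 87000=- 2^3 * 3^1*5^3 * 29^1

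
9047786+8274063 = 17321849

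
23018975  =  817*28175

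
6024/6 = 1004 =1004.00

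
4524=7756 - 3232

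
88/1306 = 44/653 = 0.07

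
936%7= 5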